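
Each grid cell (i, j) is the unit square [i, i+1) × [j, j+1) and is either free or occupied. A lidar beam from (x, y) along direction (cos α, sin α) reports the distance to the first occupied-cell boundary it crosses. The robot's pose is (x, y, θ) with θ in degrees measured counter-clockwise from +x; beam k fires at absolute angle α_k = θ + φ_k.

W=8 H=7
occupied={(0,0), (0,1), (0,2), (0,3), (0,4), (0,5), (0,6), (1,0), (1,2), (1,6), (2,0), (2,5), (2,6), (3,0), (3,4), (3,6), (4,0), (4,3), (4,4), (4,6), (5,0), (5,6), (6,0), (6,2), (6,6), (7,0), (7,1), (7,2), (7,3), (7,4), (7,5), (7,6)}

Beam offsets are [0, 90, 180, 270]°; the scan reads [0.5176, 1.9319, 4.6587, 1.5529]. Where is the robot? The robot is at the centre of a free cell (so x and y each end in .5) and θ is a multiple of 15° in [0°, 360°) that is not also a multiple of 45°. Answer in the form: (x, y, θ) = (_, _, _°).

(x, y, θ) = (5.5, 2.5, 15°)

Candidates: 24 free-cell centres × 16 headings = 384 poses. Raycast each; keep the one whose scan matches to 4 dp.
  (1.5, 4.5, 255°): beam 1 = 1.5529 ≠ 0.5176 ✗
  (6.5, 3.5, 150°): beam 1 = 1.7321 ≠ 0.5176 ✗
  (3.5, 5.5, 330°): beam 1 = 1.0000 ≠ 0.5176 ✗
  (2.5, 1.5, 30°): beam 1 = 5.1962 ≠ 0.5176 ✗
  (1.5, 3.5, 210°): beam 1 = 0.5774 ≠ 0.5176 ✗
  …
  (5.5, 2.5, 15°): r_1=0.5176, r_2=1.9319, r_3=4.6587, r_4=1.5529 — all match ✓
No second candidate reproduces the full scan.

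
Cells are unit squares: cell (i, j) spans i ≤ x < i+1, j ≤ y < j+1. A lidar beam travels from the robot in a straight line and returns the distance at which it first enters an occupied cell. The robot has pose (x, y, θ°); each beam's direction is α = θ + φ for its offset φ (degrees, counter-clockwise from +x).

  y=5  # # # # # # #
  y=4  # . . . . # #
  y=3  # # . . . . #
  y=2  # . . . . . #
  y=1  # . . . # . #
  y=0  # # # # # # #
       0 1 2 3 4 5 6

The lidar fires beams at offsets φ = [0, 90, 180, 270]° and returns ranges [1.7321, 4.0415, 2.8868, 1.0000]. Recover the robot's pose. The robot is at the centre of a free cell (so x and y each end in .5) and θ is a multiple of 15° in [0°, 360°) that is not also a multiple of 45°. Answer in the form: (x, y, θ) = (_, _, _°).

(x, y, θ) = (4.5, 3.5, 120°)

The pose lattice has 17·16 = 272 candidates. Test each by forward raycasting.
  (2.5, 4.5, 255°): beam 1 = 3.6235 ≠ 1.7321 ✗
  (3.5, 3.5, 105°): beam 1 = 1.5529 ≠ 1.7321 ✗
  (5.5, 3.5, 75°): beam 1 = 0.5176 ≠ 1.7321 ✗
  (2.5, 3.5, 240°): beam 1 = 2.8868 ≠ 1.7321 ✗
  …
  (4.5, 3.5, 120°): r_1=1.7321, r_2=4.0415, r_3=2.8868, r_4=1.0000 — all match ✓
Unique over the lattice → pose = (4.5, 3.5, 120°).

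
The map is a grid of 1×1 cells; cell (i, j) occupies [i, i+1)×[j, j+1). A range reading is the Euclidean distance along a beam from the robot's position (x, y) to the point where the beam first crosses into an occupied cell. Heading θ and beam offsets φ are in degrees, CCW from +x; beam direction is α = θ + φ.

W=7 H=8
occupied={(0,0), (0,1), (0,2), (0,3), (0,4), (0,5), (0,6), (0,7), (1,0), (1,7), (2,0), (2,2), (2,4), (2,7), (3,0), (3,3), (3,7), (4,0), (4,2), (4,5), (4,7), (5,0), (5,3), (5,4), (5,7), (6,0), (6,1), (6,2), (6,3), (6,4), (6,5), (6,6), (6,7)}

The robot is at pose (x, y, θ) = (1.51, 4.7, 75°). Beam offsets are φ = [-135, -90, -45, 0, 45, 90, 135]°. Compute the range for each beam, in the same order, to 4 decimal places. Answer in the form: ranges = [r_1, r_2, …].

ranges = [1.9630, 0.5073, 0.5658, 2.3811, 1.0200, 0.5280, 0.5889]

beam 1: φ=-135°, α=300°
  direction (0.5000, -0.8660); cell (1,4); t to first gridline: x 0.9800, y 0.8083 (then +2.0000 / +1.1547)
    (1,3) via y @ 0.8083
    (2,3) via x @ 0.9800
    (2,2) via y @ 1.9630  # hit
  → r_1 = 1.9630
beam 2: φ=-90°, α=345°
  direction (0.9659, -0.2588); cell (1,4); t to first gridline: x 0.5073, y 2.7046 (then +1.0353 / +3.8637)
    (2,4) via x @ 0.5073  # hit
  → r_2 = 0.5073
beam 3: φ=-45°, α=30°
  direction (0.8660, 0.5000); cell (1,4); t to first gridline: x 0.5658, y 0.6000 (then +1.1547 / +2.0000)
    (2,4) via x @ 0.5658  # hit
  → r_3 = 0.5658
beam 4: φ=0°, α=75°
  direction (0.2588, 0.9659); cell (1,4); t to first gridline: x 1.8932, y 0.3106 (then +3.8637 / +1.0353)
    (1,5) via y @ 0.3106
    (1,6) via y @ 1.3459
    (2,6) via x @ 1.8932
    (2,7) via y @ 2.3811  # hit
  → r_4 = 2.3811
beam 5: φ=45°, α=120°
  direction (-0.5000, 0.8660); cell (1,4); t to first gridline: x 1.0200, y 0.3464 (then +2.0000 / +1.1547)
    (1,5) via y @ 0.3464
    (0,5) via x @ 1.0200  # hit
  → r_5 = 1.0200
beam 6: φ=90°, α=165°
  direction (-0.9659, 0.2588); cell (1,4); t to first gridline: x 0.5280, y 1.1591 (then +1.0353 / +3.8637)
    (0,4) via x @ 0.5280  # hit
  → r_6 = 0.5280
beam 7: φ=135°, α=210°
  direction (-0.8660, -0.5000); cell (1,4); t to first gridline: x 0.5889, y 1.4000 (then +1.1547 / +2.0000)
    (0,4) via x @ 0.5889  # hit
  → r_7 = 0.5889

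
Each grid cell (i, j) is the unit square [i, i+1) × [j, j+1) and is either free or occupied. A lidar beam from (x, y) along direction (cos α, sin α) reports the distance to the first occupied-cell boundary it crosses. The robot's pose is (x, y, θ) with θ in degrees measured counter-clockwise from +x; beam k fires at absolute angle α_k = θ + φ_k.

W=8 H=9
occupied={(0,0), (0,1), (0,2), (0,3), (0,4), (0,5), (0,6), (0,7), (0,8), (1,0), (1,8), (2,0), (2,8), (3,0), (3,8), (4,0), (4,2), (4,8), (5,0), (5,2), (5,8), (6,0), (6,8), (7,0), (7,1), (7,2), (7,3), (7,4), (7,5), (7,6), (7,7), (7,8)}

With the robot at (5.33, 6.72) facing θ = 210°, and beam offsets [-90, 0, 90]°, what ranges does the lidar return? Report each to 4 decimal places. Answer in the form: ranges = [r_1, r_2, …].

ranges = [1.4780, 4.9999, 3.3400]

beam 1: φ=-90°, α=120°
  dir = (cos 120°, sin 120°) = (-0.5000, 0.8660); from cell (5,6)
  next x-line at t=0.6600, next y-line at t=0.3233; Δt_x=2.0000, Δt_y=1.1547
    y: enter (5,7) at t=0.3233
    x: enter (4,7) at t=0.6600
    y: enter (4,8) at t=1.4780 ← occupied
  → r_1 = 1.4780
beam 2: φ=0°, α=210°
  dir = (cos 210°, sin 210°) = (-0.8660, -0.5000); from cell (5,6)
  next x-line at t=0.3811, next y-line at t=1.4400; Δt_x=1.1547, Δt_y=2.0000
    x: enter (4,6) at t=0.3811
    y: enter (4,5) at t=1.4400
    x: enter (3,5) at t=1.5358
    x: enter (2,5) at t=2.6905
    y: enter (2,4) at t=3.4400
    x: enter (1,4) at t=3.8452
    x: enter (0,4) at t=4.9999 ← occupied
  → r_2 = 4.9999
beam 3: φ=90°, α=300°
  dir = (cos 300°, sin 300°) = (0.5000, -0.8660); from cell (5,6)
  next x-line at t=1.3400, next y-line at t=0.8314; Δt_x=2.0000, Δt_y=1.1547
    y: enter (5,5) at t=0.8314
    x: enter (6,5) at t=1.3400
    y: enter (6,4) at t=1.9861
    y: enter (6,3) at t=3.1408
    x: enter (7,3) at t=3.3400 ← occupied
  → r_3 = 3.3400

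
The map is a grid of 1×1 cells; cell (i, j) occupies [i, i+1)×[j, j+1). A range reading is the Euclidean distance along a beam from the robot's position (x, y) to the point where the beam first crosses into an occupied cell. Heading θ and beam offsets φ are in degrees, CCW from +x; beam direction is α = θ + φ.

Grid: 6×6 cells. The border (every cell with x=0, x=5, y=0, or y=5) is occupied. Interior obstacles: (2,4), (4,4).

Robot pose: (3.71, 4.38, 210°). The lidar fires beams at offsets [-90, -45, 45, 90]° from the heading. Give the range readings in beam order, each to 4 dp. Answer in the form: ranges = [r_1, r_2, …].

ranges = [0.7159, 0.7350, 3.4992, 2.5800]

beam 1: φ=-90°, α=120°
  direction (-0.5000, 0.8660); cell (3,4); t to first gridline: x 1.4200, y 0.7159 (then +2.0000 / +1.1547)
    (3,5) via y @ 0.7159  # hit
  → r_1 = 0.7159
beam 2: φ=-45°, α=165°
  direction (-0.9659, 0.2588); cell (3,4); t to first gridline: x 0.7350, y 2.3955 (then +1.0353 / +3.8637)
    (2,4) via x @ 0.7350  # hit
  → r_2 = 0.7350
beam 3: φ=45°, α=255°
  direction (-0.2588, -0.9659); cell (3,4); t to first gridline: x 2.7432, y 0.3934 (then +3.8637 / +1.0353)
    (3,3) via y @ 0.3934
    (3,2) via y @ 1.4287
    (3,1) via y @ 2.4640
    (2,1) via x @ 2.7432
    (2,0) via y @ 3.4992  # hit
  → r_3 = 3.4992
beam 4: φ=90°, α=300°
  direction (0.5000, -0.8660); cell (3,4); t to first gridline: x 0.5800, y 0.4388 (then +2.0000 / +1.1547)
    (3,3) via y @ 0.4388
    (4,3) via x @ 0.5800
    (4,2) via y @ 1.5935
    (5,2) via x @ 2.5800  # hit
  → r_4 = 2.5800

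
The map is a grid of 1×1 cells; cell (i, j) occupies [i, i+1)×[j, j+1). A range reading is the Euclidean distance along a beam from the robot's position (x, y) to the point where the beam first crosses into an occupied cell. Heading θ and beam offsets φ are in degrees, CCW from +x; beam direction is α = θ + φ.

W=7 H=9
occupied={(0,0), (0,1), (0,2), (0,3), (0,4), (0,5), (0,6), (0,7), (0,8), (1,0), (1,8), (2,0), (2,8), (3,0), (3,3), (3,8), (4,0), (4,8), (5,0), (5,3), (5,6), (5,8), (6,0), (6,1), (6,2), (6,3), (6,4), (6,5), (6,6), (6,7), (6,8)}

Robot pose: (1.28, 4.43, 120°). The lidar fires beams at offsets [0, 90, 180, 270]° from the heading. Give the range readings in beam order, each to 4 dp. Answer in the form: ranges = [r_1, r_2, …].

beam 1: φ=0°, α=120°
  direction (-0.5000, 0.8660); cell (1,4); t to first gridline: x 0.5600, y 0.6582 (then +2.0000 / +1.1547)
    (0,4) via x @ 0.5600  # hit
  → r_1 = 0.5600
beam 2: φ=90°, α=210°
  direction (-0.8660, -0.5000); cell (1,4); t to first gridline: x 0.3233, y 0.8600 (then +1.1547 / +2.0000)
    (0,4) via x @ 0.3233  # hit
  → r_2 = 0.3233
beam 3: φ=180°, α=300°
  direction (0.5000, -0.8660); cell (1,4); t to first gridline: x 1.4400, y 0.4965 (then +2.0000 / +1.1547)
    (1,3) via y @ 0.4965
    (2,3) via x @ 1.4400
    (2,2) via y @ 1.6512
    (2,1) via y @ 2.8059
    (3,1) via x @ 3.4400
    (3,0) via y @ 3.9606  # hit
  → r_3 = 3.9606
beam 4: φ=270°, α=30°
  direction (0.8660, 0.5000); cell (1,4); t to first gridline: x 0.8314, y 1.1400 (then +1.1547 / +2.0000)
    (2,4) via x @ 0.8314
    (2,5) via y @ 1.1400
    (3,5) via x @ 1.9861
    (3,6) via y @ 3.1400
    (4,6) via x @ 3.1408
    (5,6) via x @ 4.2955  # hit
  → r_4 = 4.2955

ranges = [0.5600, 0.3233, 3.9606, 4.2955]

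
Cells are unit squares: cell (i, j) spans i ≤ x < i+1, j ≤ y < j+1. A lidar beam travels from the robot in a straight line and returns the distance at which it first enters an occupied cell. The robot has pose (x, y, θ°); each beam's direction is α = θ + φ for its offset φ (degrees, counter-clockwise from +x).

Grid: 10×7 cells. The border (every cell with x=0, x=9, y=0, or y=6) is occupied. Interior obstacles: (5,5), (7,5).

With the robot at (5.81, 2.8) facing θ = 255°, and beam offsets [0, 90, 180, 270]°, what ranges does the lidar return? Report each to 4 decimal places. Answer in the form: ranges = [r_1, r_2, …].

beam 1: φ=0°, α=255°
  direction (-0.2588, -0.9659); cell (5,2); t to first gridline: x 3.1296, y 0.8282 (then +3.8637 / +1.0353)
    (5,1) via y @ 0.8282
    (5,0) via y @ 1.8635  # hit
  → r_1 = 1.8635
beam 2: φ=90°, α=345°
  direction (0.9659, -0.2588); cell (5,2); t to first gridline: x 0.1967, y 3.0910 (then +1.0353 / +3.8637)
    (6,2) via x @ 0.1967
    (7,2) via x @ 1.2320
    (8,2) via x @ 2.2673
    (8,1) via y @ 3.0910
    (9,1) via x @ 3.3025  # hit
  → r_2 = 3.3025
beam 3: φ=180°, α=75°
  direction (0.2588, 0.9659); cell (5,2); t to first gridline: x 0.7341, y 0.2071 (then +3.8637 / +1.0353)
    (5,3) via y @ 0.2071
    (6,3) via x @ 0.7341
    (6,4) via y @ 1.2423
    (6,5) via y @ 2.2776
    (6,6) via y @ 3.3129  # hit
  → r_3 = 3.3129
beam 4: φ=270°, α=165°
  direction (-0.9659, 0.2588); cell (5,2); t to first gridline: x 0.8386, y 0.7727 (then +1.0353 / +3.8637)
    (5,3) via y @ 0.7727
    (4,3) via x @ 0.8386
    (3,3) via x @ 1.8738
    (2,3) via x @ 2.9091
    (1,3) via x @ 3.9444
    (1,4) via y @ 4.6364
    (0,4) via x @ 4.9797  # hit
  → r_4 = 4.9797

ranges = [1.8635, 3.3025, 3.3129, 4.9797]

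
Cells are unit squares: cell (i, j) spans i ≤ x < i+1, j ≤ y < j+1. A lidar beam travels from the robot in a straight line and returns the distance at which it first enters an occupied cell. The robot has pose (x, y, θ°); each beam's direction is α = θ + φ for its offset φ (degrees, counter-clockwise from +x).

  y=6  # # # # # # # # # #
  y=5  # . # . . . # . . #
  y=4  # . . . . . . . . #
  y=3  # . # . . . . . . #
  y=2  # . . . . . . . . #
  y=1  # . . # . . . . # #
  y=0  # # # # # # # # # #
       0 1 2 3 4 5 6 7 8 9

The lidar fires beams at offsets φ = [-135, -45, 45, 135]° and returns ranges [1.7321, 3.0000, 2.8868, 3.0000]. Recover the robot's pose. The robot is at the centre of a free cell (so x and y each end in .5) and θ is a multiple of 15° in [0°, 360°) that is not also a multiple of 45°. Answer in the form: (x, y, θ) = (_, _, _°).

(x, y, θ) = (5.5, 3.5, 195°)

The pose lattice has 35·16 = 560 candidates. Test each by forward raycasting.
  (2.5, 2.5, 300°): beam 1 = 1.5529 ≠ 1.7321 ✗
  (7.5, 3.5, 15°): beam 1 = 2.8868 ≠ 1.7321 ✗
  (6.5, 3.5, 105°): beam 1 = 2.8868 ≠ 1.7321 ✗
  (5.5, 4.5, 210°): beam 1 = 1.5529 ≠ 1.7321 ✗
  (8.5, 2.5, 15°): beam 1 = 0.5774 ≠ 1.7321 ✗
  …
  (5.5, 3.5, 195°): r_1=1.7321, r_2=3.0000, r_3=2.8868, r_4=3.0000 — all match ✓
No second candidate reproduces the full scan.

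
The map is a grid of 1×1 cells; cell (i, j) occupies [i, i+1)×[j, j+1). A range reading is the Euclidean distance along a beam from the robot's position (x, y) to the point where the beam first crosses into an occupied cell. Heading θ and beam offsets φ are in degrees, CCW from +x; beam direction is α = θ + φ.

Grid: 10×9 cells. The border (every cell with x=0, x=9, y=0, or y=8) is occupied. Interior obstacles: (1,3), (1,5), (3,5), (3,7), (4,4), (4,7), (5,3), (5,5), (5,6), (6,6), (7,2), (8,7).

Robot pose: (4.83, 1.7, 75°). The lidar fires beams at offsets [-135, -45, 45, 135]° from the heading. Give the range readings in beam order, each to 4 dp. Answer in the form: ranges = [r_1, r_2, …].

ranges = [0.8083, 2.5057, 7.2746, 1.4000]

beam 1: φ=-135°, α=300°
  cosα=0.5000 sinα=-0.8660 | (4,1) | tMaxX 0.3400 tMaxY 0.8083 | tΔX 2.0000 tΔY 1.1547
    t=0.3400 [x] (5,1)
    t=0.8083 [y] (5,0) — stop
  → r_1 = 0.8083
beam 2: φ=-45°, α=30°
  cosα=0.8660 sinα=0.5000 | (4,1) | tMaxX 0.1963 tMaxY 0.6000 | tΔX 1.1547 tΔY 2.0000
    t=0.1963 [x] (5,1)
    t=0.6000 [y] (5,2)
    t=1.3510 [x] (6,2)
    t=2.5057 [x] (7,2) — stop
  → r_2 = 2.5057
beam 3: φ=45°, α=120°
  cosα=-0.5000 sinα=0.8660 | (4,1) | tMaxX 1.6600 tMaxY 0.3464 | tΔX 2.0000 tΔY 1.1547
    t=0.3464 [y] (4,2)
    t=1.5011 [y] (4,3)
    t=1.6600 [x] (3,3)
    t=2.6558 [y] (3,4)
    t=3.6600 [x] (2,4)
    t=3.8105 [y] (2,5)
    t=4.9652 [y] (2,6)
    t=5.6600 [x] (1,6)
    t=6.1199 [y] (1,7)
    t=7.2746 [y] (1,8) — stop
  → r_3 = 7.2746
beam 4: φ=135°, α=210°
  cosα=-0.8660 sinα=-0.5000 | (4,1) | tMaxX 0.9584 tMaxY 1.4000 | tΔX 1.1547 tΔY 2.0000
    t=0.9584 [x] (3,1)
    t=1.4000 [y] (3,0) — stop
  → r_4 = 1.4000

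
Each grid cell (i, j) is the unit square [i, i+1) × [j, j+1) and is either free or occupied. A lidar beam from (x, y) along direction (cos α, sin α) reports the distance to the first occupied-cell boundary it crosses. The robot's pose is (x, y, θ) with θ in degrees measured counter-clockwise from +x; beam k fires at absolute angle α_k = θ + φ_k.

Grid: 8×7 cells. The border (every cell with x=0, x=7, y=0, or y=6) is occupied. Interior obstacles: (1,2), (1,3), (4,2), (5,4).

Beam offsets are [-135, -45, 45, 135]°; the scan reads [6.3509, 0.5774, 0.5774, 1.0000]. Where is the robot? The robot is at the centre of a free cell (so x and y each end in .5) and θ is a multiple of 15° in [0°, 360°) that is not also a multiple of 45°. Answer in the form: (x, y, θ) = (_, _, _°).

Candidates: 26 free-cell centres × 16 headings = 416 poses. Raycast each; keep the one whose scan matches to 4 dp.
  (2.5, 4.5, 240°): beam 1 = 1.5529 ≠ 6.3509 ✗
  (3.5, 2.5, 210°): beam 1 = 3.6235 ≠ 6.3509 ✗
  (6.5, 1.5, 285°): beam 1 = 1.7321 ≠ 6.3509 ✗
  (6.5, 5.5, 285°): beam 1 = 1.0000 ≠ 6.3509 ✗
  …
  (1.5, 5.5, 105°): r_1=6.3509, r_2=0.5774, r_3=0.5774, r_4=1.0000 — all match ✓
Unique over the lattice → pose = (1.5, 5.5, 105°).

(x, y, θ) = (1.5, 5.5, 105°)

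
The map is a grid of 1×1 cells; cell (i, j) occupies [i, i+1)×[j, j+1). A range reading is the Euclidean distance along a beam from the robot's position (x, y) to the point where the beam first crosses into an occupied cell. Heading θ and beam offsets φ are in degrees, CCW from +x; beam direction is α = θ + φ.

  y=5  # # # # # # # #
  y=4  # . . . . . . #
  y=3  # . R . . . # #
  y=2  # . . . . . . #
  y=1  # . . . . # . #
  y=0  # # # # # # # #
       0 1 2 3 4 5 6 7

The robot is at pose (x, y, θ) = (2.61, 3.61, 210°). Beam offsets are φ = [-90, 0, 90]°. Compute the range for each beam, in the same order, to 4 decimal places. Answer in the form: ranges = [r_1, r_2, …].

ranges = [1.6050, 1.8591, 3.0138]

beam 1: φ=-90°, α=120°
  direction (-0.5000, 0.8660); cell (2,3); t to first gridline: x 1.2200, y 0.4503 (then +2.0000 / +1.1547)
    (2,4) via y @ 0.4503
    (1,4) via x @ 1.2200
    (1,5) via y @ 1.6050  # hit
  → r_1 = 1.6050
beam 2: φ=0°, α=210°
  direction (-0.8660, -0.5000); cell (2,3); t to first gridline: x 0.7044, y 1.2200 (then +1.1547 / +2.0000)
    (1,3) via x @ 0.7044
    (1,2) via y @ 1.2200
    (0,2) via x @ 1.8591  # hit
  → r_2 = 1.8591
beam 3: φ=90°, α=300°
  direction (0.5000, -0.8660); cell (2,3); t to first gridline: x 0.7800, y 0.7044 (then +2.0000 / +1.1547)
    (2,2) via y @ 0.7044
    (3,2) via x @ 0.7800
    (3,1) via y @ 1.8591
    (4,1) via x @ 2.7800
    (4,0) via y @ 3.0138  # hit
  → r_3 = 3.0138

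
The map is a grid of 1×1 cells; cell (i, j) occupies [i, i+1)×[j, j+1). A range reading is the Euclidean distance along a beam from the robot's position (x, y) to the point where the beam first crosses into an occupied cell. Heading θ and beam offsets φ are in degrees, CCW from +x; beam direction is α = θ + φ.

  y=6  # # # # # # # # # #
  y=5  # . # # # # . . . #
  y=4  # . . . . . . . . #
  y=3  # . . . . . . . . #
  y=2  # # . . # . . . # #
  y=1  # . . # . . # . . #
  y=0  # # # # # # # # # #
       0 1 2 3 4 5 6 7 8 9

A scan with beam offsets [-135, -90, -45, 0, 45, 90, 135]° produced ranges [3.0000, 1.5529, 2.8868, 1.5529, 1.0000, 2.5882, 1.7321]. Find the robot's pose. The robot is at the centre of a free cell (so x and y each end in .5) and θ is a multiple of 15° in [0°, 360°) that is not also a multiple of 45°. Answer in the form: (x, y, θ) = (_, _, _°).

Candidates: 31 free-cell centres × 16 headings = 496 poses. Raycast each; keep the one whose scan matches to 4 dp.
  (7.5, 2.5, 330°): beam 1 = 3.6235 ≠ 3.0000 ✗
  (3.5, 2.5, 75°): beam 1 = 0.5774 ≠ 3.0000 ✗
  (5.5, 3.5, 150°): beam 1 = 3.6235 ≠ 3.0000 ✗
  …
  (2.5, 3.5, 165°): r_1=3.0000, r_2=1.5529, r_3=2.8868, r_4=1.5529, r_5=1.0000, r_6=2.5882, r_7=1.7321 — all match ✓
Unique over the lattice → pose = (2.5, 3.5, 165°).

(x, y, θ) = (2.5, 3.5, 165°)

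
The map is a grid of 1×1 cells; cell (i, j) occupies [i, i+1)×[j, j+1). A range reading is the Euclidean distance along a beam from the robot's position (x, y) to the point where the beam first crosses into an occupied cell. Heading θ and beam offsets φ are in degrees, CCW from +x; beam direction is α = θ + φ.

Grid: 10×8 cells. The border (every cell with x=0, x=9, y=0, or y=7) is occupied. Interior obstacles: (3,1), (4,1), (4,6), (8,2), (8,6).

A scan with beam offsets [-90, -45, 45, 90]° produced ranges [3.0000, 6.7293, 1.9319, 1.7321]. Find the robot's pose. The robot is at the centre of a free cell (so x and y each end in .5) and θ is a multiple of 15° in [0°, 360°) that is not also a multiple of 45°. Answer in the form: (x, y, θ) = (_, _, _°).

(x, y, θ) = (7.5, 4.5, 240°)

Enumerate (i+0.5, j+0.5, θ) over the 43 free cells and 16 admissible headings. For each, cast all 4 beams and compare to the given ranges.
  (4.5, 4.5, 120°): beam 1 = 4.0415 ≠ 3.0000 ✗
  (6.5, 6.5, 210°): beam 1 = 0.5774 ≠ 3.0000 ✗
  (2.5, 1.5, 210°): beam 2 = 1.5529 ≠ 6.7293 ✗
  (1.5, 5.5, 165°): beam 1 = 1.5529 ≠ 3.0000 ✗
  …
  (7.5, 4.5, 240°): r_1=3.0000, r_2=6.7293, r_3=1.9319, r_4=1.7321 — all match ✓
Only this pose fits every beam.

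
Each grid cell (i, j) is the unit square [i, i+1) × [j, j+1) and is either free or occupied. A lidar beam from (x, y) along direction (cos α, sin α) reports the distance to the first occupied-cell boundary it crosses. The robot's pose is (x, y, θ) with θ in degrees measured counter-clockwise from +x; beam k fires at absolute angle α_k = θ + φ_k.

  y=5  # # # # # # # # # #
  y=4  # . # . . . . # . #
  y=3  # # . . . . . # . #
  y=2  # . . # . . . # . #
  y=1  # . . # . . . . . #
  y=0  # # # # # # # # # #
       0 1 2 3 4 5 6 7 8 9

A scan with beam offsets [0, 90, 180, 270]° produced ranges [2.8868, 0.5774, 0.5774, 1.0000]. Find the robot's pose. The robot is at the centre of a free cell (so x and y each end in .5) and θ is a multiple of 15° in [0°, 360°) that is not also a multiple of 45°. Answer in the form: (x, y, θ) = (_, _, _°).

Candidates: 25 free-cell centres × 16 headings = 400 poses. Raycast each; keep the one whose scan matches to 4 dp.
  (2.5, 1.5, 240°): beam 1 = 0.5774 ≠ 2.8868 ✗
  (2.5, 2.5, 30°): beam 1 = 0.5774 ≠ 2.8868 ✗
  (8.5, 2.5, 285°): beam 1 = 1.5529 ≠ 2.8868 ✗
  (5.5, 1.5, 15°): beam 1 = 1.9319 ≠ 2.8868 ✗
  …
  (1.5, 1.5, 60°): r_1=2.8868, r_2=0.5774, r_3=0.5774, r_4=1.0000 — all match ✓
Only this pose fits every beam.

(x, y, θ) = (1.5, 1.5, 60°)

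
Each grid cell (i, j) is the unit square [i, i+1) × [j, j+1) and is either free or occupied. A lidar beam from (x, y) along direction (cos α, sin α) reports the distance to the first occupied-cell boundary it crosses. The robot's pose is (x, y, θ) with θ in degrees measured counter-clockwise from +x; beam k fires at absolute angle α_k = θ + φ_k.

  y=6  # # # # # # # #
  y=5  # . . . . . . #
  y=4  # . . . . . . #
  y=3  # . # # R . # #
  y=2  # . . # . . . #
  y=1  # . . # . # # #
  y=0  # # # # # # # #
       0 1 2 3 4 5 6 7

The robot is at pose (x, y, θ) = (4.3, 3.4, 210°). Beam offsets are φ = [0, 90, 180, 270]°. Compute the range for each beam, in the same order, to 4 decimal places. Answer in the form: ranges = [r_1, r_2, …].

beam 1: φ=0°, α=210°
  dir = (cos 210°, sin 210°) = (-0.8660, -0.5000); from cell (4,3)
  next x-line at t=0.3464, next y-line at t=0.8000; Δt_x=1.1547, Δt_y=2.0000
    x: enter (3,3) at t=0.3464 ← occupied
  → r_1 = 0.3464
beam 2: φ=90°, α=300°
  dir = (cos 300°, sin 300°) = (0.5000, -0.8660); from cell (4,3)
  next x-line at t=1.4000, next y-line at t=0.4619; Δt_x=2.0000, Δt_y=1.1547
    y: enter (4,2) at t=0.4619
    x: enter (5,2) at t=1.4000
    y: enter (5,1) at t=1.6166 ← occupied
  → r_2 = 1.6166
beam 3: φ=180°, α=30°
  dir = (cos 30°, sin 30°) = (0.8660, 0.5000); from cell (4,3)
  next x-line at t=0.8083, next y-line at t=1.2000; Δt_x=1.1547, Δt_y=2.0000
    x: enter (5,3) at t=0.8083
    y: enter (5,4) at t=1.2000
    x: enter (6,4) at t=1.9630
    x: enter (7,4) at t=3.1177 ← occupied
  → r_3 = 3.1177
beam 4: φ=270°, α=120°
  dir = (cos 120°, sin 120°) = (-0.5000, 0.8660); from cell (4,3)
  next x-line at t=0.6000, next y-line at t=0.6928; Δt_x=2.0000, Δt_y=1.1547
    x: enter (3,3) at t=0.6000 ← occupied
  → r_4 = 0.6000

ranges = [0.3464, 1.6166, 3.1177, 0.6000]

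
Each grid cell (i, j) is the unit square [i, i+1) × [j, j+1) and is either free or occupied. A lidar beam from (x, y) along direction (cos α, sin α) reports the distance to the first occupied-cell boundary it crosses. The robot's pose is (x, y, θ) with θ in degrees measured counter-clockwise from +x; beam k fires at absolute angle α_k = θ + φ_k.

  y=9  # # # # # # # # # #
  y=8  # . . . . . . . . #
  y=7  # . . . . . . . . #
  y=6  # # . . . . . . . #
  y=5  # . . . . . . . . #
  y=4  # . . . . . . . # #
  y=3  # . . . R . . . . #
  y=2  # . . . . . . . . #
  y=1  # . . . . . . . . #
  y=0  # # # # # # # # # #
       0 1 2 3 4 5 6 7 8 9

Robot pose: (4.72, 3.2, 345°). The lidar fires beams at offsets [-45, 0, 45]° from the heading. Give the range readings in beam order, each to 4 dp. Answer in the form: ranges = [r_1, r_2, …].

ranges = [2.5403, 4.4310, 4.9421]

beam 1: φ=-45°, α=300°
  direction (0.5000, -0.8660); cell (4,3); t to first gridline: x 0.5600, y 0.2309 (then +2.0000 / +1.1547)
    (4,2) via y @ 0.2309
    (5,2) via x @ 0.5600
    (5,1) via y @ 1.3856
    (5,0) via y @ 2.5403  # hit
  → r_1 = 2.5403
beam 2: φ=0°, α=345°
  direction (0.9659, -0.2588); cell (4,3); t to first gridline: x 0.2899, y 0.7727 (then +1.0353 / +3.8637)
    (5,3) via x @ 0.2899
    (5,2) via y @ 0.7727
    (6,2) via x @ 1.3252
    (7,2) via x @ 2.3604
    (8,2) via x @ 3.3957
    (9,2) via x @ 4.4310  # hit
  → r_2 = 4.4310
beam 3: φ=45°, α=30°
  direction (0.8660, 0.5000); cell (4,3); t to first gridline: x 0.3233, y 1.6000 (then +1.1547 / +2.0000)
    (5,3) via x @ 0.3233
    (6,3) via x @ 1.4780
    (6,4) via y @ 1.6000
    (7,4) via x @ 2.6327
    (7,5) via y @ 3.6000
    (8,5) via x @ 3.7874
    (9,5) via x @ 4.9421  # hit
  → r_3 = 4.9421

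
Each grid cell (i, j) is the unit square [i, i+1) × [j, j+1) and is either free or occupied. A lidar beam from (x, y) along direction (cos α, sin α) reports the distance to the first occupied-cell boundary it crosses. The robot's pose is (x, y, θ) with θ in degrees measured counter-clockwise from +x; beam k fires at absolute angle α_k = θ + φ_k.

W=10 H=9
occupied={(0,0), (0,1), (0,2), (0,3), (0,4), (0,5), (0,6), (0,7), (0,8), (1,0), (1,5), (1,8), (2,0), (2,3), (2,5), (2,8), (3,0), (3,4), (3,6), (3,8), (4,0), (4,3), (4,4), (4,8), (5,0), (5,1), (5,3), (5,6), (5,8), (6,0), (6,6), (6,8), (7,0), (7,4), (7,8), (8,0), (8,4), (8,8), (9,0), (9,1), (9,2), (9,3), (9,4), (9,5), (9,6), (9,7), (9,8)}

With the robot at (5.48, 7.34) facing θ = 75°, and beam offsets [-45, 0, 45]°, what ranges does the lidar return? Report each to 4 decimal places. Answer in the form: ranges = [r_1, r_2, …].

beam 1: φ=-45°, α=30°
  dir = (cos 30°, sin 30°) = (0.8660, 0.5000); from cell (5,7)
  next x-line at t=0.6004, next y-line at t=1.3200; Δt_x=1.1547, Δt_y=2.0000
    x: enter (6,7) at t=0.6004
    y: enter (6,8) at t=1.3200 ← occupied
  → r_1 = 1.3200
beam 2: φ=0°, α=75°
  dir = (cos 75°, sin 75°) = (0.2588, 0.9659); from cell (5,7)
  next x-line at t=2.0091, next y-line at t=0.6833; Δt_x=3.8637, Δt_y=1.0353
    y: enter (5,8) at t=0.6833 ← occupied
  → r_2 = 0.6833
beam 3: φ=45°, α=120°
  dir = (cos 120°, sin 120°) = (-0.5000, 0.8660); from cell (5,7)
  next x-line at t=0.9600, next y-line at t=0.7621; Δt_x=2.0000, Δt_y=1.1547
    y: enter (5,8) at t=0.7621 ← occupied
  → r_3 = 0.7621

ranges = [1.3200, 0.6833, 0.7621]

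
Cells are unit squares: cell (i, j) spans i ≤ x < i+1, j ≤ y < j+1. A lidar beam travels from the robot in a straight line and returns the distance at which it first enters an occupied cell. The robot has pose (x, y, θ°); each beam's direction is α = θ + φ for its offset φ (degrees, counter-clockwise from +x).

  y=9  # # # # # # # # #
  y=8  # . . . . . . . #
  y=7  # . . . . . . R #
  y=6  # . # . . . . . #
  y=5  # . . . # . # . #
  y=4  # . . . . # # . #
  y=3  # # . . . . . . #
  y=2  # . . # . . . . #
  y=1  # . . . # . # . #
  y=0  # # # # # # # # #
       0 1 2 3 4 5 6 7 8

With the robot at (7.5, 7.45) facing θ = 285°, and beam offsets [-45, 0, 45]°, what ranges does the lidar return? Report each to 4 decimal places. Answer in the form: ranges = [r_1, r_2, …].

ranges = [1.6743, 1.9319, 0.5774]

beam 1: φ=-45°, α=240°
  d=(-0.5000,-0.8660)  start (7,7)  tX=1.0000 tY=0.5196  stride 1/|dx|=2.0000 1/|dy|=1.1547
    cross y-line → (7,6), t=0.5196
    cross x-line → (6,6), t=1.0000
    cross y-line → (6,5), t=1.6743 (wall)
  → r_1 = 1.6743
beam 2: φ=0°, α=285°
  d=(0.2588,-0.9659)  start (7,7)  tX=1.9319 tY=0.4659  stride 1/|dx|=3.8637 1/|dy|=1.0353
    cross y-line → (7,6), t=0.4659
    cross y-line → (7,5), t=1.5012
    cross x-line → (8,5), t=1.9319 (wall)
  → r_2 = 1.9319
beam 3: φ=45°, α=330°
  d=(0.8660,-0.5000)  start (7,7)  tX=0.5774 tY=0.9000  stride 1/|dx|=1.1547 1/|dy|=2.0000
    cross x-line → (8,7), t=0.5774 (wall)
  → r_3 = 0.5774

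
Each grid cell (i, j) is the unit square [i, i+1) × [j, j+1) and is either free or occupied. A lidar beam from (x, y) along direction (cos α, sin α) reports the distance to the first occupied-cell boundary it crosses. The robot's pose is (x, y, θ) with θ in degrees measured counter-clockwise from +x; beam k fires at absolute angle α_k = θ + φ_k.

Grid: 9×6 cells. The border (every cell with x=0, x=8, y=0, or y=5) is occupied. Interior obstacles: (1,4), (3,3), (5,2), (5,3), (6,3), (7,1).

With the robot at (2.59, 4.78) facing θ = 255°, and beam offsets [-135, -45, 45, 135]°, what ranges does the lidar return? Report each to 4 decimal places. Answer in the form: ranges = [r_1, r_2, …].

ranges = [0.2540, 0.6813, 0.9007, 0.4400]

beam 1: φ=-135°, α=120°
  cosα=-0.5000 sinα=0.8660 | (2,4) | tMaxX 1.1800 tMaxY 0.2540 | tΔX 2.0000 tΔY 1.1547
    t=0.2540 [y] (2,5) — stop
  → r_1 = 0.2540
beam 2: φ=-45°, α=210°
  cosα=-0.8660 sinα=-0.5000 | (2,4) | tMaxX 0.6813 tMaxY 1.5600 | tΔX 1.1547 tΔY 2.0000
    t=0.6813 [x] (1,4) — stop
  → r_2 = 0.6813
beam 3: φ=45°, α=300°
  cosα=0.5000 sinα=-0.8660 | (2,4) | tMaxX 0.8200 tMaxY 0.9007 | tΔX 2.0000 tΔY 1.1547
    t=0.8200 [x] (3,4)
    t=0.9007 [y] (3,3) — stop
  → r_3 = 0.9007
beam 4: φ=135°, α=30°
  cosα=0.8660 sinα=0.5000 | (2,4) | tMaxX 0.4734 tMaxY 0.4400 | tΔX 1.1547 tΔY 2.0000
    t=0.4400 [y] (2,5) — stop
  → r_4 = 0.4400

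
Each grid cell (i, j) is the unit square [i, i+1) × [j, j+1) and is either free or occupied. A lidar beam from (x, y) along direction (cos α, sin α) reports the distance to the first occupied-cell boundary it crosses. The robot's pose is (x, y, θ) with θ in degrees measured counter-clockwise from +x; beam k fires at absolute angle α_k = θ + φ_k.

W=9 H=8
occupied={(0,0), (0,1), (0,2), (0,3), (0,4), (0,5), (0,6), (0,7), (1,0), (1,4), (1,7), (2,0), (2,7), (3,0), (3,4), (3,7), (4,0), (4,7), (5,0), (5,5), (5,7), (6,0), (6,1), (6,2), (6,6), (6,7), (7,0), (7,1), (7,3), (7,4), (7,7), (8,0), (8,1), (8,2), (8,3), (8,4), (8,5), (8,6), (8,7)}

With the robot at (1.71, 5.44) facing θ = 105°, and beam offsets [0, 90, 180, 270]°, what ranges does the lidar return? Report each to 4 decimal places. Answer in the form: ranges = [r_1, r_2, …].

ranges = [1.6150, 0.7350, 0.4555, 4.4413]

beam 1: φ=0°, α=105°
  d=(-0.2588,0.9659)  start (1,5)  tX=2.7432 tY=0.5798  stride 1/|dx|=3.8637 1/|dy|=1.0353
    cross y-line → (1,6), t=0.5798
    cross y-line → (1,7), t=1.6150 (wall)
  → r_1 = 1.6150
beam 2: φ=90°, α=195°
  d=(-0.9659,-0.2588)  start (1,5)  tX=0.7350 tY=1.7000  stride 1/|dx|=1.0353 1/|dy|=3.8637
    cross x-line → (0,5), t=0.7350 (wall)
  → r_2 = 0.7350
beam 3: φ=180°, α=285°
  d=(0.2588,-0.9659)  start (1,5)  tX=1.1205 tY=0.4555  stride 1/|dx|=3.8637 1/|dy|=1.0353
    cross y-line → (1,4), t=0.4555 (wall)
  → r_3 = 0.4555
beam 4: φ=270°, α=15°
  d=(0.9659,0.2588)  start (1,5)  tX=0.3002 tY=2.1637  stride 1/|dx|=1.0353 1/|dy|=3.8637
    cross x-line → (2,5), t=0.3002
    cross x-line → (3,5), t=1.3355
    cross y-line → (3,6), t=2.1637
    cross x-line → (4,6), t=2.3708
    cross x-line → (5,6), t=3.4061
    cross x-line → (6,6), t=4.4413 (wall)
  → r_4 = 4.4413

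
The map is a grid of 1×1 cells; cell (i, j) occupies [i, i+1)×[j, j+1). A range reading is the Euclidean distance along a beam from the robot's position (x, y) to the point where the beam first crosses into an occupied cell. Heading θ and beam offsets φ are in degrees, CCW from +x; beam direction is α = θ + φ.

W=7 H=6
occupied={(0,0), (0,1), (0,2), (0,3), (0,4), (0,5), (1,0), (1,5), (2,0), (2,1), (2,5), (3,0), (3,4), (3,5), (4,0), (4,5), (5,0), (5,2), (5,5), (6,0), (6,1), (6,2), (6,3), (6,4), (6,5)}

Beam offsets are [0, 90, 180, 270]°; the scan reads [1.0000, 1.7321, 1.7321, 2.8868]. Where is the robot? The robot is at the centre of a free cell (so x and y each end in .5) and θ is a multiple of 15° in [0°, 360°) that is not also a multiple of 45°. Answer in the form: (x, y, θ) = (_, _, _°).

The pose lattice has 17·16 = 272 candidates. Test each by forward raycasting.
  (1.5, 3.5, 15°): beam 1 = 1.9319 ≠ 1.0000 ✗
  (1.5, 1.5, 120°): beam 2 = 0.5774 ≠ 1.7321 ✗
  (3.5, 2.5, 255°): beam 1 = 1.5529 ≠ 1.0000 ✗
  …
  (2.5, 3.5, 30°): r_1=1.0000, r_2=1.7321, r_3=1.7321, r_4=2.8868 — all match ✓
Only this pose fits every beam.

(x, y, θ) = (2.5, 3.5, 30°)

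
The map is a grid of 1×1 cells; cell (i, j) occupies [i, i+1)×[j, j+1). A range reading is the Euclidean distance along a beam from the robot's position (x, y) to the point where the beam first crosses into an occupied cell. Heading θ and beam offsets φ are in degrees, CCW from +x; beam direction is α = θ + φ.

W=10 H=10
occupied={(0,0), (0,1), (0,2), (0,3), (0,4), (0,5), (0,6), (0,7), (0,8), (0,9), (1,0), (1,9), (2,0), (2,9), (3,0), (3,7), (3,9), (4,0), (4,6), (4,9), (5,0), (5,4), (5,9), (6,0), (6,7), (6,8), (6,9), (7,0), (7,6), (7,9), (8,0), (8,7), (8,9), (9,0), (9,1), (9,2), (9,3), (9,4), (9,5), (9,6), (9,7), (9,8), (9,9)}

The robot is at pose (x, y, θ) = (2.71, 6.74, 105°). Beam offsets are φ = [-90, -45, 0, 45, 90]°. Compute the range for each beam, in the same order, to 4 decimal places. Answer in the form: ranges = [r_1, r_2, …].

beam 1: φ=-90°, α=15°
  direction (0.9659, 0.2588); cell (2,6); t to first gridline: x 0.3002, y 1.0046 (then +1.0353 / +3.8637)
    (3,6) via x @ 0.3002
    (3,7) via y @ 1.0046  # hit
  → r_1 = 1.0046
beam 2: φ=-45°, α=60°
  direction (0.5000, 0.8660); cell (2,6); t to first gridline: x 0.5800, y 0.3002 (then +2.0000 / +1.1547)
    (2,7) via y @ 0.3002
    (3,7) via x @ 0.5800  # hit
  → r_2 = 0.5800
beam 3: φ=0°, α=105°
  direction (-0.2588, 0.9659); cell (2,6); t to first gridline: x 2.7432, y 0.2692 (then +3.8637 / +1.0353)
    (2,7) via y @ 0.2692
    (2,8) via y @ 1.3044
    (2,9) via y @ 2.3397  # hit
  → r_3 = 2.3397
beam 4: φ=45°, α=150°
  direction (-0.8660, 0.5000); cell (2,6); t to first gridline: x 0.8198, y 0.5200 (then +1.1547 / +2.0000)
    (2,7) via y @ 0.5200
    (1,7) via x @ 0.8198
    (0,7) via x @ 1.9745  # hit
  → r_4 = 1.9745
beam 5: φ=90°, α=195°
  direction (-0.9659, -0.2588); cell (2,6); t to first gridline: x 0.7350, y 2.8591 (then +1.0353 / +3.8637)
    (1,6) via x @ 0.7350
    (0,6) via x @ 1.7703  # hit
  → r_5 = 1.7703

ranges = [1.0046, 0.5800, 2.3397, 1.9745, 1.7703]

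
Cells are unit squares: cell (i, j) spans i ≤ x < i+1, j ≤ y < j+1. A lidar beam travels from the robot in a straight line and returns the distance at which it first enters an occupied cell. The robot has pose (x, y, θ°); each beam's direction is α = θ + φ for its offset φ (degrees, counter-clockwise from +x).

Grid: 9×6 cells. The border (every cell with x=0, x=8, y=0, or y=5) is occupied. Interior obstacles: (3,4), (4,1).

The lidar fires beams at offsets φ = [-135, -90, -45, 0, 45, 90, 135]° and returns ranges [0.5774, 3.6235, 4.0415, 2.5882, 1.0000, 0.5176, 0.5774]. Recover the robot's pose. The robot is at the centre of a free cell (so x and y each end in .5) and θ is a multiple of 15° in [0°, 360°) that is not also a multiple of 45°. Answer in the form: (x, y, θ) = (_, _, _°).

(x, y, θ) = (3.5, 1.5, 165°)

Enumerate (i+0.5, j+0.5, θ) over the 26 free cells and 16 admissible headings. For each, cast all 7 beams and compare to the given ranges.
  (6.5, 1.5, 105°): beam 1 = 1.0000 ≠ 0.5774 ✗
  (6.5, 2.5, 75°): beam 1 = 1.7321 ≠ 0.5774 ✗
  (3.5, 2.5, 255°): beam 1 = 2.8868 ≠ 0.5774 ✗
  …
  (3.5, 1.5, 165°): r_1=0.5774, r_2=3.6235, r_3=4.0415, r_4=2.5882, r_5=1.0000, r_6=0.5176, r_7=0.5774 — all match ✓
No second candidate reproduces the full scan.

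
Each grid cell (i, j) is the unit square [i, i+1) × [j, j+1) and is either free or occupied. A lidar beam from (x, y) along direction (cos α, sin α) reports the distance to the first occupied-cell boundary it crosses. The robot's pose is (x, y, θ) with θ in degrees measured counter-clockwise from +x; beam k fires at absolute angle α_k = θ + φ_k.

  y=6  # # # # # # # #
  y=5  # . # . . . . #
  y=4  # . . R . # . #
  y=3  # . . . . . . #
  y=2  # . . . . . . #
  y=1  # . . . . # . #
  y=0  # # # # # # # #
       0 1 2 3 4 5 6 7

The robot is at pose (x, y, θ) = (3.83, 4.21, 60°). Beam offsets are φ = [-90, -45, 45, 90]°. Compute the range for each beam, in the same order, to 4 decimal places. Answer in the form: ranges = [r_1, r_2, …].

ranges = [3.6604, 1.2113, 1.8531, 1.5800]

beam 1: φ=-90°, α=330°
  dir = (cos 330°, sin 330°) = (0.8660, -0.5000); from cell (3,4)
  next x-line at t=0.1963, next y-line at t=0.4200; Δt_x=1.1547, Δt_y=2.0000
    x: enter (4,4) at t=0.1963
    y: enter (4,3) at t=0.4200
    x: enter (5,3) at t=1.3510
    y: enter (5,2) at t=2.4200
    x: enter (6,2) at t=2.5057
    x: enter (7,2) at t=3.6604 ← occupied
  → r_1 = 3.6604
beam 2: φ=-45°, α=15°
  dir = (cos 15°, sin 15°) = (0.9659, 0.2588); from cell (3,4)
  next x-line at t=0.1760, next y-line at t=3.0523; Δt_x=1.0353, Δt_y=3.8637
    x: enter (4,4) at t=0.1760
    x: enter (5,4) at t=1.2113 ← occupied
  → r_2 = 1.2113
beam 3: φ=45°, α=105°
  dir = (cos 105°, sin 105°) = (-0.2588, 0.9659); from cell (3,4)
  next x-line at t=3.2069, next y-line at t=0.8179; Δt_x=3.8637, Δt_y=1.0353
    y: enter (3,5) at t=0.8179
    y: enter (3,6) at t=1.8531 ← occupied
  → r_3 = 1.8531
beam 4: φ=90°, α=150°
  dir = (cos 150°, sin 150°) = (-0.8660, 0.5000); from cell (3,4)
  next x-line at t=0.9584, next y-line at t=1.5800; Δt_x=1.1547, Δt_y=2.0000
    x: enter (2,4) at t=0.9584
    y: enter (2,5) at t=1.5800 ← occupied
  → r_4 = 1.5800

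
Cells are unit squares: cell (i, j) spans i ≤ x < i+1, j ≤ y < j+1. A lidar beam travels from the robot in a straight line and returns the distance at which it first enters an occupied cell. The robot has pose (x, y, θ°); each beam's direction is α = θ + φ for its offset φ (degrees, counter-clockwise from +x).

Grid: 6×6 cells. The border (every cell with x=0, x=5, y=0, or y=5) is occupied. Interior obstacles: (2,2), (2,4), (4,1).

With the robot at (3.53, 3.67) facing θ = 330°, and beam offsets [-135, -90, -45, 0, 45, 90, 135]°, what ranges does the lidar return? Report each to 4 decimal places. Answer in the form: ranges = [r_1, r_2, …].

beam 1: φ=-135°, α=195°
  dir = (cos 195°, sin 195°) = (-0.9659, -0.2588); from cell (3,3)
  next x-line at t=0.5487, next y-line at t=2.5887; Δt_x=1.0353, Δt_y=3.8637
    x: enter (2,3) at t=0.5487
    x: enter (1,3) at t=1.5840
    y: enter (1,2) at t=2.5887
    x: enter (0,2) at t=2.6192 ← occupied
  → r_1 = 2.6192
beam 2: φ=-90°, α=240°
  dir = (cos 240°, sin 240°) = (-0.5000, -0.8660); from cell (3,3)
  next x-line at t=1.0600, next y-line at t=0.7736; Δt_x=2.0000, Δt_y=1.1547
    y: enter (3,2) at t=0.7736
    x: enter (2,2) at t=1.0600 ← occupied
  → r_2 = 1.0600
beam 3: φ=-45°, α=285°
  dir = (cos 285°, sin 285°) = (0.2588, -0.9659); from cell (3,3)
  next x-line at t=1.8159, next y-line at t=0.6936; Δt_x=3.8637, Δt_y=1.0353
    y: enter (3,2) at t=0.6936
    y: enter (3,1) at t=1.7289
    x: enter (4,1) at t=1.8159 ← occupied
  → r_3 = 1.8159
beam 4: φ=0°, α=330°
  dir = (cos 330°, sin 330°) = (0.8660, -0.5000); from cell (3,3)
  next x-line at t=0.5427, next y-line at t=1.3400; Δt_x=1.1547, Δt_y=2.0000
    x: enter (4,3) at t=0.5427
    y: enter (4,2) at t=1.3400
    x: enter (5,2) at t=1.6974 ← occupied
  → r_4 = 1.6974
beam 5: φ=45°, α=15°
  dir = (cos 15°, sin 15°) = (0.9659, 0.2588); from cell (3,3)
  next x-line at t=0.4866, next y-line at t=1.2750; Δt_x=1.0353, Δt_y=3.8637
    x: enter (4,3) at t=0.4866
    y: enter (4,4) at t=1.2750
    x: enter (5,4) at t=1.5219 ← occupied
  → r_5 = 1.5219
beam 6: φ=90°, α=60°
  dir = (cos 60°, sin 60°) = (0.5000, 0.8660); from cell (3,3)
  next x-line at t=0.9400, next y-line at t=0.3811; Δt_x=2.0000, Δt_y=1.1547
    y: enter (3,4) at t=0.3811
    x: enter (4,4) at t=0.9400
    y: enter (4,5) at t=1.5358 ← occupied
  → r_6 = 1.5358
beam 7: φ=135°, α=105°
  dir = (cos 105°, sin 105°) = (-0.2588, 0.9659); from cell (3,3)
  next x-line at t=2.0478, next y-line at t=0.3416; Δt_x=3.8637, Δt_y=1.0353
    y: enter (3,4) at t=0.3416
    y: enter (3,5) at t=1.3769 ← occupied
  → r_7 = 1.3769

ranges = [2.6192, 1.0600, 1.8159, 1.6974, 1.5219, 1.5358, 1.3769]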